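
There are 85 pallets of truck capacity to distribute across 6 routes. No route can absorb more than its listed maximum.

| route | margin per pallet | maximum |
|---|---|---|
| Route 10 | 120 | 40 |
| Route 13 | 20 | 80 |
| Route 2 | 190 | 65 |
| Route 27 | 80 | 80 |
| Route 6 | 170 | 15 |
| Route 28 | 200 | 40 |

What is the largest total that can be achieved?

Highest margin per pallet first: Route 28 200 > Route 2 190 > Route 6 170 > Route 10 120 > Route 27 80 > Route 13 20.
Route 28 takes 40 to reach its cap of 40 → 45 left.
Route 2: +45 (room for 65) → 45. Pool exhausted.
Total = 190×45 + 200×40 = 16550.

16550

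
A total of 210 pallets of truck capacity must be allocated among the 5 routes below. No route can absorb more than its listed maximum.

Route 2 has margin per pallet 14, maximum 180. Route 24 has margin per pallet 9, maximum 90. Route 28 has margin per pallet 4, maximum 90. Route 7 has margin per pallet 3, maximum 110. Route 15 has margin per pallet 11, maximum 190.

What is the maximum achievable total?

2850

Order the routes by margin per pallet: Route 2 14 > Route 15 11 > Route 24 9 > Route 28 4 > Route 7 3.
Route 2: +180 to 180 (cap) ; 30 left.
Only 30 left; Route 15 takes them to reach 30.
Total = 14×180 + 11×30 = 2850.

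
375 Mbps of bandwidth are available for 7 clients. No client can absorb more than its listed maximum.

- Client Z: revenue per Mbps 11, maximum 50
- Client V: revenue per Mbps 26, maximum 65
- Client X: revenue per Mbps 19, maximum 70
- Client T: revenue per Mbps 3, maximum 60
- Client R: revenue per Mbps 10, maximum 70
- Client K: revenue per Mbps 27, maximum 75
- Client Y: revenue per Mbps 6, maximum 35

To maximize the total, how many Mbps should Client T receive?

10

Rank by revenue per Mbps: Client K 27 > Client V 26 > Client X 19 > Client Z 11 > Client R 10 > Client Y 6 > Client T 3.
Client K takes 75 to reach its cap of 75 — 300 left.
Give Client V 65 to hit its cap of 65 — 235 left.
Client X takes 70 to reach its cap of 70 — 165 left.
Client Z takes 50 to reach its cap of 50 — 115 left.
Client R: +70 to 70 (cap) — 45 left.
Client Y takes 35 to reach its cap of 35 — 10 left.
Client T: +10 (room for 60) → 10. Pool exhausted.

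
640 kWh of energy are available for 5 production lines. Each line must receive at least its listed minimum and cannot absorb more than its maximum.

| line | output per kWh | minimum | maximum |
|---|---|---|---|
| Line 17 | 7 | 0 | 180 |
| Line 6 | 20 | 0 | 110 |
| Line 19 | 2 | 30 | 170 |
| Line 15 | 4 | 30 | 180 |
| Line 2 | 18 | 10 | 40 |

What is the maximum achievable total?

5160

Meeting every minimum uses 0+0+30+30+10 = 70 kWh, leaving 570.
Order the production lines by output per kWh: Line 6 20 > Line 2 18 > Line 17 7 > Line 15 4 > Line 19 2.
Give Line 6 110 more to hit its cap of 110 → 460 left.
Line 2 takes 30 more to reach its cap of 40 → 430 left.
Give Line 17 180 more to hit its cap of 180 → 250 left.
Give Line 15 150 more to hit its cap of 180 → 100 left.
Line 19 has room for 140 more but only 100 remain, so it gets 130.
Total = 7×180 + 20×110 + 2×130 + 4×180 + 18×40 = 5160.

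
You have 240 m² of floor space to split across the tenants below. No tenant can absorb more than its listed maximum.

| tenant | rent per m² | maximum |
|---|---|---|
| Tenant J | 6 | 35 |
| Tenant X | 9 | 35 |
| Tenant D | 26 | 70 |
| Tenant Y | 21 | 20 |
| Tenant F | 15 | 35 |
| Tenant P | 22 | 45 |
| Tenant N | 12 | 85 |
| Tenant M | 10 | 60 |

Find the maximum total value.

4595

Order the tenants by rent per m²: Tenant D 26 > Tenant P 22 > Tenant Y 21 > Tenant F 15 > Tenant N 12 > Tenant M 10 > Tenant X 9 > Tenant J 6.
Tenant D takes 70 to reach its cap of 70 → 170 left.
Give Tenant P 45 to hit its cap of 45 → 125 left.
Tenant Y takes 20 to reach its cap of 20 → 105 left.
Give Tenant F 35 to hit its cap of 35 → 70 left.
Only 70 left; Tenant N takes them to reach 70.
Total = 26×70 + 21×20 + 15×35 + 22×45 + 12×70 = 4595.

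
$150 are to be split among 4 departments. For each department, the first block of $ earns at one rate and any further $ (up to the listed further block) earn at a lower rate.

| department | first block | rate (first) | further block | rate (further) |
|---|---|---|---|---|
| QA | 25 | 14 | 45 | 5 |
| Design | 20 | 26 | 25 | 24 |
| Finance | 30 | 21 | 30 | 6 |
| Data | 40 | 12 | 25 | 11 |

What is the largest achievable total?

2690

Order all 8 blocks by rate: Design/tier1 26 > Design/tier2 24 > Finance/tier1 21 > QA/tier1 14 > Data/tier1 12 > Data/tier2 11 > Finance/tier2 6 > QA/tier2 5.
Design/tier1 (26): +20 ; 130 left.
Design tier2 at 24: fill all 25 ; 105 left.
Finance tier1 at 21: fill all 30 ; 75 left.
QA tier1 at 14: fill all 25 ; 50 left.
Data tier1 at 12: fill all 40 ; 10 left.
Data tier2 at 11: only 10 left, fill 10.
Total = 26×20 + 24×25 + 21×30 + 14×25 + 12×40 + 11×10 = 2690.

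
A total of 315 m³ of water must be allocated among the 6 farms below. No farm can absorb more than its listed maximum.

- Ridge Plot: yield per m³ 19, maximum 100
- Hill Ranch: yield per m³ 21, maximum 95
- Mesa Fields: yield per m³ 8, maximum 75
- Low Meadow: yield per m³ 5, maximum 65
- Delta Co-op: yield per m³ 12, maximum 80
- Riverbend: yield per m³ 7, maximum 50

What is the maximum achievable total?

Highest yield per m³ first: Hill Ranch 21 > Ridge Plot 19 > Delta Co-op 12 > Mesa Fields 8 > Riverbend 7 > Low Meadow 5.
Hill Ranch: +95 to 95 (cap) ; 220 left.
Ridge Plot: +100 to 100 (cap) ; 120 left.
Delta Co-op: +80 to 80 (cap) ; 40 left.
Mesa Fields has room for 75 but only 40 remain, so it gets 40.
Total = 19×100 + 21×95 + 8×40 + 12×80 = 5175.

5175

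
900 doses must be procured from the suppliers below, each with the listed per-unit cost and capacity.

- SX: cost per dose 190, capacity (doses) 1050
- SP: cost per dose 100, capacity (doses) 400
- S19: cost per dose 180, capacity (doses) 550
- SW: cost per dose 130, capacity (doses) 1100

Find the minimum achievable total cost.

Cheapest first:
Take 400 from SP at 100 — need 500 more.
Take 500 from SW at 130 to finish.
S19, SX: unused.
Cost = 400×100 + 500×130 = 105000.

105000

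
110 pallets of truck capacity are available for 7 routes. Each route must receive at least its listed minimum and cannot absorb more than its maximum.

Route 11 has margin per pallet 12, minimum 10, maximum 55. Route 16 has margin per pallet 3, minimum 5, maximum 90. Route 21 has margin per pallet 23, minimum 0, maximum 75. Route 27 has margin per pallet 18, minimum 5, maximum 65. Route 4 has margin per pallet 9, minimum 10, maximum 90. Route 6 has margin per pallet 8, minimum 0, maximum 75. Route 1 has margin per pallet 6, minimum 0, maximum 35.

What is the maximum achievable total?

Meeting every minimum uses 10+5+0+5+10+0+0 = 30 pallets, leaving 80.
Highest margin per pallet first: Route 21 23 > Route 27 18 > Route 11 12 > Route 4 9 > Route 6 8 > Route 1 6 > Route 16 3.
Route 21: +75 to 75 (cap) — 5 left.
Only 5 left; Route 27 takes them to reach 10.
Total = 12×10 + 3×5 + 23×75 + 18×10 + 9×10 = 2130.

2130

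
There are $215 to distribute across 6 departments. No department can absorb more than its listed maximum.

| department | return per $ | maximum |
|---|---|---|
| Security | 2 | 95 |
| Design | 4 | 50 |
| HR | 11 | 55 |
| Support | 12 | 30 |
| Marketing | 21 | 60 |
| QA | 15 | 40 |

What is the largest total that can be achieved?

2945

Highest return per $ first: Marketing 21 > QA 15 > Support 12 > HR 11 > Design 4 > Security 2.
Marketing: +60 to 60 (cap) — 155 left.
QA: +40 to 40 (cap) — 115 left.
Support takes 30 to reach its cap of 30 — 85 left.
Give HR 55 to hit its cap of 55 — 30 left.
Design: +30 (room for 50) → 30. Pool exhausted.
Total = 4×30 + 11×55 + 12×30 + 21×60 + 15×40 = 2945.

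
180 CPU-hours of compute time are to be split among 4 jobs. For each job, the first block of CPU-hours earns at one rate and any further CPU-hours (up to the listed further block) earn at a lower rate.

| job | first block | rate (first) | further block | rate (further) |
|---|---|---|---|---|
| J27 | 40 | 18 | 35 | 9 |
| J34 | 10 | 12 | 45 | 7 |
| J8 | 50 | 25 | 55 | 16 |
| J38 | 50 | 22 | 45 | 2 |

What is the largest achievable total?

Rank every tier by rate: J8/T1 25 > J38/T1 22 > J27/T1 18 > J8/T2 16 > J34/T1 12 > J27/T2 9 > J34/T2 7 > J38/T2 2.
J8/T1 (25): +50 ; 130 left.
J38 T1 at 22: fill all 50 ; 80 left.
J27 T1 at 18: fill all 40 ; 40 left.
J8/T2: +40 of 55 at 16; pool empty.
Total = 25×50 + 22×50 + 18×40 + 16×40 = 3710.

3710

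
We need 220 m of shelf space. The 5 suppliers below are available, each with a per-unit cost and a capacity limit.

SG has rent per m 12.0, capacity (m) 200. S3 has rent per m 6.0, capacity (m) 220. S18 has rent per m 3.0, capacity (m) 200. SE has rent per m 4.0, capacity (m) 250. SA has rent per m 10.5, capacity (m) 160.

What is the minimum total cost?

680

Fill from the cheapest supplier first.
S18 (3.0): use full 200 ; 20 m to go.
SE (4.0): take the remaining 20 ; done.
S3, SA, SG: unused.
Cost = 200×3.0 + 20×4.0 = 680.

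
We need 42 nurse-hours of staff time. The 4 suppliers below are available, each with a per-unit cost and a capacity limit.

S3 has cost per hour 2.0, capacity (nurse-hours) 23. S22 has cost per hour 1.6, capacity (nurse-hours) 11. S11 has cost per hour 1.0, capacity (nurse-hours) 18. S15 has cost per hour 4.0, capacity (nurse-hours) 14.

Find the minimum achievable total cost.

61.6

Use suppliers in increasing cost order.
S11 at 1.0: take all 18 nurse-hours — 24 still needed.
Take 11 from S22 at 1.6 — need 13 more.
S3 (2.0): take the remaining 13 — done.
S15: unused.
Cost = 18×1.0 + 11×1.6 + 13×2.0 = 61.6.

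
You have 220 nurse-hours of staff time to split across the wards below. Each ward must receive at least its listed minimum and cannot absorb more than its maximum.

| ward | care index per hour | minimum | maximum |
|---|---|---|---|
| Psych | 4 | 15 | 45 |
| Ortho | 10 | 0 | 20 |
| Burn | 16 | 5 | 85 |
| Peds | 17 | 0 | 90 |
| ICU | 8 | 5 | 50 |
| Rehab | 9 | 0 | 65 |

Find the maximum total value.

3235

Meeting every minimum uses 15+0+5+0+5+0 = 25 nurse-hours, leaving 195.
Highest care index per hour first: Peds 17 > Burn 16 > Ortho 10 > Rehab 9 > ICU 8 > Psych 4.
Peds takes 90 more to reach its cap of 90 → 105 left.
Burn: +80 to 85 (cap) → 25 left.
Ortho takes 20 more to reach its cap of 20 → 5 left.
Rehab has room for 65 more but only 5 remain, so it gets 5.
Total = 4×15 + 10×20 + 16×85 + 17×90 + 8×5 + 9×5 = 3235.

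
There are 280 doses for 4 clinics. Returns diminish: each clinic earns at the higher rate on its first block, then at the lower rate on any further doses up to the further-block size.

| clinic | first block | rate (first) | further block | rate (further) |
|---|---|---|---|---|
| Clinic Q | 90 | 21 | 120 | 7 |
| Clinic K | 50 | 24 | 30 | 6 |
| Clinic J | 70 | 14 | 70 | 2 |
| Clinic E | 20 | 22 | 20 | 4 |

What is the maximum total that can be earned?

Treat each block as its own option and order by rate: Clinic K/T1 24 > Clinic E/T1 22 > Clinic Q/T1 21 > Clinic J/T1 14 > Clinic Q/T2 7 > Clinic K/T2 6 > Clinic E/T2 4 > Clinic J/T2 2.
Fill Clinic K T1 block (50 at 24) ; 230 left.
Clinic E T1 at 22: fill all 20 ; 210 left.
Clinic Q T1 at 21: fill all 90 ; 120 left.
Fill Clinic J T1 block (70 at 14) ; 50 left.
Clinic Q T2 at 7: only 50 left, fill 50.
Total = 24×50 + 22×20 + 21×90 + 14×70 + 7×50 = 4860.

4860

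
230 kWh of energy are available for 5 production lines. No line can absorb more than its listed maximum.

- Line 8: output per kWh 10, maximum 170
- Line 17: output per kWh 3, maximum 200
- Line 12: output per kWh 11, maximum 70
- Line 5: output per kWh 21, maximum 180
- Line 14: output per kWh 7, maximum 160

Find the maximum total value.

Highest output per kWh first: Line 5 21 > Line 12 11 > Line 8 10 > Line 14 7 > Line 17 3.
Line 5 takes 180 to reach its cap of 180 ; 50 left.
Line 12: +50 (room for 70) → 50. Pool exhausted.
Total = 11×50 + 21×180 = 4330.

4330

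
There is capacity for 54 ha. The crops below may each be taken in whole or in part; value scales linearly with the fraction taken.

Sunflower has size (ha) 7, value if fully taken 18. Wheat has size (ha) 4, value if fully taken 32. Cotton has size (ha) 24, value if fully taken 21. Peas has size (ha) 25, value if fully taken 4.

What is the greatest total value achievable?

Sort by value density: Wheat 32/4≈8, Sunflower 18/7≈2.57, Cotton 21/24≈0.875, Peas 4/25≈0.16.
Wheat: take in full, 4 ha for value 32 ; 50 left.
Take all of Sunflower (7 ha, value 18) ; 43 ha left.
Cotton: take in full, 24 ha for value 21 ; 19 left.
19 ha left: a 19/25 share of Peas gives 4×19/25 = 3.04.
Total value = 74.04.

74.04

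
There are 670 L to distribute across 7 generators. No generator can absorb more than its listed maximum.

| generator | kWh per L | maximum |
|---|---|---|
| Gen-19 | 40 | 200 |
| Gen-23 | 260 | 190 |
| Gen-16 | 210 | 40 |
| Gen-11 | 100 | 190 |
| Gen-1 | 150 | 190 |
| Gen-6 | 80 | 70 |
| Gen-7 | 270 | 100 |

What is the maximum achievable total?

Order the generators by kWh per L: Gen-7 270 > Gen-23 260 > Gen-16 210 > Gen-1 150 > Gen-11 100 > Gen-6 80 > Gen-19 40.
Give Gen-7 100 to hit its cap of 100 ; 570 left.
Gen-23: +190 to 190 (cap) ; 380 left.
Give Gen-16 40 to hit its cap of 40 ; 340 left.
Give Gen-1 190 to hit its cap of 190 ; 150 left.
Only 150 left; Gen-11 takes them to reach 150.
Total = 260×190 + 210×40 + 100×150 + 150×190 + 270×100 = 128300.

128300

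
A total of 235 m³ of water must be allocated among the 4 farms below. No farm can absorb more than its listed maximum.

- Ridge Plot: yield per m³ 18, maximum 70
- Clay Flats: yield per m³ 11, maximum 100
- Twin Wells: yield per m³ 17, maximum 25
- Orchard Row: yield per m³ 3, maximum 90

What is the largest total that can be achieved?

Order the farms by yield per m³: Ridge Plot 18 > Twin Wells 17 > Clay Flats 11 > Orchard Row 3.
Ridge Plot takes 70 to reach its cap of 70 — 165 left.
Twin Wells: +25 to 25 (cap) — 140 left.
Give Clay Flats 100 to hit its cap of 100 — 40 left.
Orchard Row: +40 (room for 90) → 40. Pool exhausted.
Total = 18×70 + 11×100 + 17×25 + 3×40 = 2905.

2905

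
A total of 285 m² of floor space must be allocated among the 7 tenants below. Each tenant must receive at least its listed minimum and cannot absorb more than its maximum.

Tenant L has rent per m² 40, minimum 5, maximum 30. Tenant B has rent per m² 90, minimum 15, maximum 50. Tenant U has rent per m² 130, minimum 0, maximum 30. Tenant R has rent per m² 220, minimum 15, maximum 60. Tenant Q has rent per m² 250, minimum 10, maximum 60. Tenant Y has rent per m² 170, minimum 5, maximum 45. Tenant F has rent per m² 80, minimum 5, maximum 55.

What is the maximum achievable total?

47250

Meeting every minimum uses 5+15+0+15+10+5+5 = 55 m², leaving 230.
Highest rent per m² first: Tenant Q 250 > Tenant R 220 > Tenant Y 170 > Tenant U 130 > Tenant B 90 > Tenant F 80 > Tenant L 40.
Tenant Q takes 50 more to reach its cap of 60 — 180 left.
Tenant R: +45 to 60 (cap) — 135 left.
Tenant Y takes 40 more to reach its cap of 45 — 95 left.
Give Tenant U 30 more to hit its cap of 30 — 65 left.
Give Tenant B 35 more to hit its cap of 50 — 30 left.
Only 30 left; Tenant F takes them to reach 35.
Total = 40×5 + 90×50 + 130×30 + 220×60 + 250×60 + 170×45 + 80×35 = 47250.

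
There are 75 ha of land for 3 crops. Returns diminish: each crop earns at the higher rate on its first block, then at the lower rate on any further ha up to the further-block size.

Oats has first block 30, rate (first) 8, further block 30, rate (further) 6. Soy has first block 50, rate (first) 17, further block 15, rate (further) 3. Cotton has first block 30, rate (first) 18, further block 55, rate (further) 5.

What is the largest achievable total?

Treat each block as its own option and order by rate: Cotton/first 18 > Soy/first 17 > Oats/first 8 > Oats/second 6 > Cotton/second 5 > Soy/second 3.
Cotton first at 18: fill all 30 ; 45 left.
45 remain; put them into Soy first at 17.
Total = 18×30 + 17×45 = 1305.

1305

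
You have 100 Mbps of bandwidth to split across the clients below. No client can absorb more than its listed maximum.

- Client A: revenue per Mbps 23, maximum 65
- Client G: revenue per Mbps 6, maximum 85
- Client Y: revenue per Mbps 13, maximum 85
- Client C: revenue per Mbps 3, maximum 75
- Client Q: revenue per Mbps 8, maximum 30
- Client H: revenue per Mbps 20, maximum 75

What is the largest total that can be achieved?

2195

Highest revenue per Mbps first: Client A 23 > Client H 20 > Client Y 13 > Client Q 8 > Client G 6 > Client C 3.
Client A: +65 to 65 (cap) — 35 left.
Client H: +35 (room for 75) → 35. Pool exhausted.
Total = 23×65 + 20×35 = 2195.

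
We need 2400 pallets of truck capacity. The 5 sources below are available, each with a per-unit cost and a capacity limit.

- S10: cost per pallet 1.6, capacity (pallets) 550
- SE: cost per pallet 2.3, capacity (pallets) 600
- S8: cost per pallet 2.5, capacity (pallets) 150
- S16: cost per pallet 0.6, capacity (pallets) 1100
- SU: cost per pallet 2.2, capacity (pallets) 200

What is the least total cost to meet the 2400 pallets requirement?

3245

Fill from the cheapest source first.
S16 (0.6): use full 1100 — 1300 pallets to go.
S10 (1.6): use full 550 — 750 pallets to go.
Take 200 from SU at 2.2 — need 550 more.
Take 550 from SE at 2.3 to finish.
S8: unused.
Cost = 1100×0.6 + 550×1.6 + 200×2.2 + 550×2.3 = 3245.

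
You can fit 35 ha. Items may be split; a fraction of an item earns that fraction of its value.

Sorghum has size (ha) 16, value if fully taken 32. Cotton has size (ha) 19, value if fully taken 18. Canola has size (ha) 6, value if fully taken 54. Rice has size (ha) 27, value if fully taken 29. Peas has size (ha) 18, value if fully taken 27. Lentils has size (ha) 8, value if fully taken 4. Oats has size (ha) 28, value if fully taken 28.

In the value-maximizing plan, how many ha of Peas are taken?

13

Best value per unit of size first: Canola 54/6≈9, Sorghum 32/16≈2, Peas 27/18≈1.5, Rice 29/27≈1.07, Oats 28/28≈1, Cotton 18/19≈0.947, Lentils 4/8≈0.5.
Canola: take in full, 6 ha for value 54 ; 29 left.
Sorghum: take in full, 16 ha for value 32 ; 13 left.
13 ha left: a 13/18 share of Peas gives 27×13/18 = 19.5.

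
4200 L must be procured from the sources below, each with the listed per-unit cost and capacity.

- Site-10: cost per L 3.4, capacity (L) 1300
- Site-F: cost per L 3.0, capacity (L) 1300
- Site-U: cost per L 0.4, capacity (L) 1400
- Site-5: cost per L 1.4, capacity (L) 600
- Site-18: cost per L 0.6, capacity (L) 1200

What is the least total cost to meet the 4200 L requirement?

Fill from the cheapest source first.
Site-U at 0.4: take all 1400 L — 2800 still needed.
Site-18 at 0.6: take all 1200 L — 1600 still needed.
Take 600 from Site-5 at 1.4 — need 1000 more.
Site-F (3.0): take the remaining 1000 — done.
Site-10: unused.
Cost = 1400×0.4 + 1200×0.6 + 600×1.4 + 1000×3.0 = 5120.

5120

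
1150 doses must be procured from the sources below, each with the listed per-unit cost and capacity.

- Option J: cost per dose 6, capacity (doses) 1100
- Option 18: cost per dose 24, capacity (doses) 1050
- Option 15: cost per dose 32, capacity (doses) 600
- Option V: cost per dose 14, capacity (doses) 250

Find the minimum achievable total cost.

7300

Fill from the cheapest source first.
Option J (6): use full 1100 ; 50 doses to go.
Take 50 from Option V at 14 to finish.
Option 18, Option 15: unused.
Cost = 1100×6 + 50×14 = 7300.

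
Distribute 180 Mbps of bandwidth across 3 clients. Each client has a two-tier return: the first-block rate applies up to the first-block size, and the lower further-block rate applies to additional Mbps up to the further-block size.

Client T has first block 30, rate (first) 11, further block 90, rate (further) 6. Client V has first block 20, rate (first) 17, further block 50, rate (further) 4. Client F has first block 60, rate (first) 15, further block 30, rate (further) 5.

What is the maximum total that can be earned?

1990

Order all 6 blocks by rate: Client V/T1 17 > Client F/T1 15 > Client T/T1 11 > Client T/T2 6 > Client F/T2 5 > Client V/T2 4.
Fill Client V T1 block (20 at 17) — 160 left.
Client F T1 at 15: fill all 60 — 100 left.
Fill Client T T1 block (30 at 11) — 70 left.
70 remain; put them into Client T T2 at 6.
Total = 17×20 + 15×60 + 11×30 + 6×70 = 1990.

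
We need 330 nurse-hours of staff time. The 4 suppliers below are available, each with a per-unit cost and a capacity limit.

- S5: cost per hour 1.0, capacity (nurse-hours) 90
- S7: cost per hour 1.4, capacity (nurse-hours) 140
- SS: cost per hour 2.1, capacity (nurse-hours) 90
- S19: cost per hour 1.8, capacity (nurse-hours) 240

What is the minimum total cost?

466

Cheapest first:
S5 (1.0): use full 90 ; 240 nurse-hours to go.
Take 140 from S7 at 1.4 ; need 100 more.
S19 at 1.8: take 100 of its 240 ; requirement met.
SS: unused.
Cost = 90×1.0 + 140×1.4 + 100×1.8 = 466.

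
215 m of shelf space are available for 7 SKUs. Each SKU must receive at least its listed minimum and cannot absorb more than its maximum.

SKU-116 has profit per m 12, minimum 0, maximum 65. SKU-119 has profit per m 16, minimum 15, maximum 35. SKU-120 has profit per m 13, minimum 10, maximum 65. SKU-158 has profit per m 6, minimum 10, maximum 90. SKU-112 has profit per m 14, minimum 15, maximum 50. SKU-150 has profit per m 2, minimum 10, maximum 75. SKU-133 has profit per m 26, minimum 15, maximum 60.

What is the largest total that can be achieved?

Meeting every minimum uses 0+15+10+10+15+10+15 = 75 m, leaving 140.
Order the SKUs by profit per m: SKU-133 26 > SKU-119 16 > SKU-112 14 > SKU-120 13 > SKU-116 12 > SKU-158 6 > SKU-150 2.
SKU-133 takes 45 more to reach its cap of 60 — 95 left.
SKU-119 takes 20 more to reach its cap of 35 — 75 left.
Give SKU-112 35 more to hit its cap of 50 — 40 left.
SKU-120: +40 (room for 55) → 50. Pool exhausted.
Total = 16×35 + 13×50 + 6×10 + 14×50 + 2×10 + 26×60 = 3550.

3550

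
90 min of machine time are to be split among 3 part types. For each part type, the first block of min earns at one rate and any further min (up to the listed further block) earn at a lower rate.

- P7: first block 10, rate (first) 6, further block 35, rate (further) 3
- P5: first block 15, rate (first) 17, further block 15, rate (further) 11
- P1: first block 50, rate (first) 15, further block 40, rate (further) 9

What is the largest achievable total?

Rank every tier by rate: P5/tier1 17 > P1/tier1 15 > P5/tier2 11 > P1/tier2 9 > P7/tier1 6 > P7/tier2 3.
P5/tier1 (17): +15 — 75 left.
P1/tier1 (15): +50 — 25 left.
P5 tier2 at 11: fill all 15 — 10 left.
P1/tier2: +10 of 40 at 9; pool empty.
Total = 17×15 + 15×50 + 11×15 + 9×10 = 1260.

1260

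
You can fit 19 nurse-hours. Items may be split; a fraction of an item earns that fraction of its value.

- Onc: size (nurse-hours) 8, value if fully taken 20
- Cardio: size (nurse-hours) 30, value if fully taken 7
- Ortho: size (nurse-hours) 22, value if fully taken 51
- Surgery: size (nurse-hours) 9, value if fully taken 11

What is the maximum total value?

45.5

Sort by value density: Onc 20/8≈2.5, Ortho 51/22≈2.32, Surgery 11/9≈1.22, Cardio 7/30≈0.233.
Onc: take in full, 8 nurse-hours for value 20 — 11 left.
Only 11 nurse-hours remain; take 11/22 of Ortho for value 51×11/22 = 25.5.
Total value = 45.5.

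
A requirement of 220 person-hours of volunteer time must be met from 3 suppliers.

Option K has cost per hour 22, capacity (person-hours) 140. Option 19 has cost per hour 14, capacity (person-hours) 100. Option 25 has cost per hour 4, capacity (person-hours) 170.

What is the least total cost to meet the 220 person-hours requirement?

1380

Use suppliers in increasing cost order.
Option 25 at 4: take all 170 person-hours → 50 still needed.
Take 50 from Option 19 at 14 to finish.
Option K: unused.
Cost = 170×4 + 50×14 = 1380.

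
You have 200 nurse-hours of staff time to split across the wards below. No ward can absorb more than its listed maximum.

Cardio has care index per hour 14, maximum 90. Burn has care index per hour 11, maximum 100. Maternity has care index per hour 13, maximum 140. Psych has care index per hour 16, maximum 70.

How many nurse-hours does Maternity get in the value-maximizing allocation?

40

Order the wards by care index per hour: Psych 16 > Cardio 14 > Maternity 13 > Burn 11.
Psych takes 70 to reach its cap of 70 → 130 left.
Cardio takes 90 to reach its cap of 90 → 40 left.
Only 40 left; Maternity takes them to reach 40.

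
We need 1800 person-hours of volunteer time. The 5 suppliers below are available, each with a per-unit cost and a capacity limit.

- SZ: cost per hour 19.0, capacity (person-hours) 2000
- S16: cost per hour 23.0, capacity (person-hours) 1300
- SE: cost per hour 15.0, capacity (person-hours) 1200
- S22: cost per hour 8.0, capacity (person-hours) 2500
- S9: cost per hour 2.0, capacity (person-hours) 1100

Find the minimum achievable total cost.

Fill from the cheapest supplier first.
Take 1100 from S9 at 2.0 ; need 700 more.
S22 at 8.0: take 700 of its 2500 ; requirement met.
SE, SZ, S16: unused.
Cost = 1100×2.0 + 700×8.0 = 7800.

7800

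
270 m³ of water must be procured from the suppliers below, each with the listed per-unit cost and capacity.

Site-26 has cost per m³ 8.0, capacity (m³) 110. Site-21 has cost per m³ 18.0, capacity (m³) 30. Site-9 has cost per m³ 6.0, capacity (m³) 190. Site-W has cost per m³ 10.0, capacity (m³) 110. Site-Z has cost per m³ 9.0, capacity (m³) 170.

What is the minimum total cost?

1780

Cheapest first:
Take 190 from Site-9 at 6.0 — need 80 more.
Take 80 from Site-26 at 8.0 to finish.
Site-Z, Site-W, Site-21: unused.
Cost = 190×6.0 + 80×8.0 = 1780.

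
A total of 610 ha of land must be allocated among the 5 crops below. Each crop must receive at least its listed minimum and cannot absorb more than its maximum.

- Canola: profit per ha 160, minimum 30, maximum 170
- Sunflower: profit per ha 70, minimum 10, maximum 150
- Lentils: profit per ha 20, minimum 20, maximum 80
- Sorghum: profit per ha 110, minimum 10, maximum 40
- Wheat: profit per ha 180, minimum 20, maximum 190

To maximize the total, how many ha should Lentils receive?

60

Meeting every minimum uses 30+10+20+10+20 = 90 ha, leaving 520.
Highest profit per ha first: Wheat 180 > Canola 160 > Sorghum 110 > Sunflower 70 > Lentils 20.
Wheat takes 170 more to reach its cap of 190 ; 350 left.
Canola: +140 to 170 (cap) ; 210 left.
Give Sorghum 30 more to hit its cap of 40 ; 180 left.
Sunflower: +140 to 150 (cap) ; 40 left.
Only 40 left; Lentils takes them to reach 60.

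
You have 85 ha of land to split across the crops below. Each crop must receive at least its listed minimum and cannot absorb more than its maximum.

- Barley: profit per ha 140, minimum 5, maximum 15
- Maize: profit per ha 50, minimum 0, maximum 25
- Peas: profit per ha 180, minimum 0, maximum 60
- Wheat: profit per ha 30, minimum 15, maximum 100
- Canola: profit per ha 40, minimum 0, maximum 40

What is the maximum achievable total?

12650

Meeting every minimum uses 5+0+0+15+0 = 20 ha, leaving 65.
Rank by profit per ha: Peas 180 > Barley 140 > Maize 50 > Canola 40 > Wheat 30.
Peas takes 60 more to reach its cap of 60 — 5 left.
Only 5 left; Barley takes them to reach 10.
Total = 140×10 + 180×60 + 30×15 = 12650.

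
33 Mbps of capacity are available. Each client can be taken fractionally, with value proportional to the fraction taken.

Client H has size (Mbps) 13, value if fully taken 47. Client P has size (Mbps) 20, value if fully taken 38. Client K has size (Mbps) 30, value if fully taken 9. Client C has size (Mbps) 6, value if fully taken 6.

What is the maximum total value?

85

Sort by value density: Client H 47/13≈3.62, Client P 38/20≈1.9, Client C 6/6≈1, Client K 9/30≈0.3.
All 13 Mbps of Client H fit (value 47) ; 20 remain.
All 20 Mbps of Client P fit (value 38) ; 0 remain.
Total value = 85.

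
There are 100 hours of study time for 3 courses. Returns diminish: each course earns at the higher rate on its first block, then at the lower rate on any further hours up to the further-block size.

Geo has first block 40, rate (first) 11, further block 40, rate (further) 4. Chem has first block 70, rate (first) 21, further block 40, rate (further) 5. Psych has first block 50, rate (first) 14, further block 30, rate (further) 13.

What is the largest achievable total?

Rank every tier by rate: Chem/tier1 21 > Psych/tier1 14 > Psych/tier2 13 > Geo/tier1 11 > Chem/tier2 5 > Geo/tier2 4.
Fill Chem tier1 block (70 at 21) → 30 left.
Psych tier1 at 14: only 30 left, fill 30.
Total = 21×70 + 14×30 = 1890.

1890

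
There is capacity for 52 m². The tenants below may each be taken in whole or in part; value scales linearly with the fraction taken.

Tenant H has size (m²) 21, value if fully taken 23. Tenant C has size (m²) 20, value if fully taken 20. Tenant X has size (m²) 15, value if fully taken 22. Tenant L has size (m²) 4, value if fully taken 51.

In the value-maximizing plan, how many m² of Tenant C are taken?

Best value per unit of size first: Tenant L 51/4≈12.8, Tenant X 22/15≈1.47, Tenant H 23/21≈1.1, Tenant C 20/20≈1.
Take all of Tenant L (4 m², value 51) — 48 m² left.
Take all of Tenant X (15 m², value 22) — 33 m² left.
All 21 m² of Tenant H fit (value 23) — 12 remain.
12 m² left: a 12/20 share of Tenant C gives 20×12/20 = 12.

12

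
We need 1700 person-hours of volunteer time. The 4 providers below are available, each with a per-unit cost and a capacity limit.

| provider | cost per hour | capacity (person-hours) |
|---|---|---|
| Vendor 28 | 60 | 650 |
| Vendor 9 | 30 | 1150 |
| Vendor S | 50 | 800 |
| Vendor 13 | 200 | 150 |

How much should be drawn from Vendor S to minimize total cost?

Use providers in increasing cost order.
Vendor 9 at 30: take all 1150 person-hours — 550 still needed.
Vendor S at 50: take 550 of its 800 — requirement met.
Vendor 28, Vendor 13: unused.

550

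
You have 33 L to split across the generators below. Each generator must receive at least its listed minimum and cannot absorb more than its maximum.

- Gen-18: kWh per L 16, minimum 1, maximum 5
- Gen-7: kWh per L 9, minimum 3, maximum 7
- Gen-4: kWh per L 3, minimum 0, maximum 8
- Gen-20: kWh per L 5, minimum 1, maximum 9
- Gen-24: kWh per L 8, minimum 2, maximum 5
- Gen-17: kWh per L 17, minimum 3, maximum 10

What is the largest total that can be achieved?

383

Meeting every minimum uses 1+3+0+1+2+3 = 10 L, leaving 23.
Order the generators by kWh per L: Gen-17 17 > Gen-18 16 > Gen-7 9 > Gen-24 8 > Gen-20 5 > Gen-4 3.
Gen-17: +7 to 10 (cap) ; 16 left.
Give Gen-18 4 more to hit its cap of 5 ; 12 left.
Gen-7: +4 to 7 (cap) ; 8 left.
Gen-24: +3 to 5 (cap) ; 5 left.
Gen-20: +5 (room for 8) → 6. Pool exhausted.
Total = 16×5 + 9×7 + 5×6 + 8×5 + 17×10 = 383.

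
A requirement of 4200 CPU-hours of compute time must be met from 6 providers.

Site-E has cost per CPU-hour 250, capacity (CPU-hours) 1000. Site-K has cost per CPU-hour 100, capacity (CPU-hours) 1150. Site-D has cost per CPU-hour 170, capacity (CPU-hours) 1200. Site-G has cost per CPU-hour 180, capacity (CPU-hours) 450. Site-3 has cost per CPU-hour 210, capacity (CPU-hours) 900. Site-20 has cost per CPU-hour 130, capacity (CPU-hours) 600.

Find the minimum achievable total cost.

Cheapest first:
Site-K (100): use full 1150 — 3050 CPU-hours to go.
Site-20 at 130: take all 600 CPU-hours — 2450 still needed.
Site-D (170): use full 1200 — 1250 CPU-hours to go.
Site-G (180): use full 450 — 800 CPU-hours to go.
Site-3 (210): take the remaining 800 — done.
Site-E: unused.
Cost = 1150×100 + 600×130 + 1200×170 + 450×180 + 800×210 = 646000.

646000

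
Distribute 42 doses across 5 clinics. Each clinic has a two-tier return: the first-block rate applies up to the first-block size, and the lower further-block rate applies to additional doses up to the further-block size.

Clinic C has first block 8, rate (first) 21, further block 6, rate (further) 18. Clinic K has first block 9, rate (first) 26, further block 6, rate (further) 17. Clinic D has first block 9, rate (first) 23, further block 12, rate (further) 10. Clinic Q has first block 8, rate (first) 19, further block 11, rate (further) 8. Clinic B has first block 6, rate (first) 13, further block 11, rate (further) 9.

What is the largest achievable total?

903

Rank every tier by rate: Clinic K/T1 26 > Clinic D/T1 23 > Clinic C/T1 21 > Clinic Q/T1 19 > Clinic C/T2 18 > Clinic K/T2 17 > Clinic B/T1 13 > Clinic D/T2 10 > Clinic B/T2 9 > Clinic Q/T2 8.
Clinic K/T1 (26): +9 ; 33 left.
Fill Clinic D T1 block (9 at 23) ; 24 left.
Fill Clinic C T1 block (8 at 21) ; 16 left.
Clinic Q T1 at 19: fill all 8 ; 8 left.
Clinic C/T2 (18): +6 ; 2 left.
Clinic K T2 at 17: only 2 left, fill 2.
Total = 26×9 + 23×9 + 21×8 + 19×8 + 18×6 + 17×2 = 903.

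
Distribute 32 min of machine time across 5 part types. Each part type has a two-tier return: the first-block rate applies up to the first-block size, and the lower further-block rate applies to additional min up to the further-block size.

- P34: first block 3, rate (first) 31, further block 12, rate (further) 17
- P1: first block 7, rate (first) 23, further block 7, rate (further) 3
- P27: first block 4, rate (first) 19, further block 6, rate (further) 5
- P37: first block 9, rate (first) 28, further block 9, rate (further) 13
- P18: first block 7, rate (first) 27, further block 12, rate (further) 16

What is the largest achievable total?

805

Rank every tier by rate: P34/T1 31 > P37/T1 28 > P18/T1 27 > P1/T1 23 > P27/T1 19 > P34/T2 17 > P18/T2 16 > P37/T2 13 > P27/T2 5 > P1/T2 3.
Fill P34 T1 block (3 at 31) → 29 left.
P37 T1 at 28: fill all 9 → 20 left.
P18 T1 at 27: fill all 7 → 13 left.
Fill P1 T1 block (7 at 23) → 6 left.
P27 T1 at 19: fill all 4 → 2 left.
P34/T2: +2 of 12 at 17; pool empty.
Total = 31×3 + 28×9 + 27×7 + 23×7 + 19×4 + 17×2 = 805.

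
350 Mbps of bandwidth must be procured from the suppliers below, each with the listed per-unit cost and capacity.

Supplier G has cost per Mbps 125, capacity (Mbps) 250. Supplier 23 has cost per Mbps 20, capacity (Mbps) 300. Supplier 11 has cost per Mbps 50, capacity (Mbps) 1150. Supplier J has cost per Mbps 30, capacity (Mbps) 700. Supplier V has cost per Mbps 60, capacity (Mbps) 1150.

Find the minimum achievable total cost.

7500

Fill from the cheapest supplier first.
Supplier 23 at 20: take all 300 Mbps ; 50 still needed.
Supplier J (30): take the remaining 50 ; done.
Supplier 11, Supplier V, Supplier G: unused.
Cost = 300×20 + 50×30 = 7500.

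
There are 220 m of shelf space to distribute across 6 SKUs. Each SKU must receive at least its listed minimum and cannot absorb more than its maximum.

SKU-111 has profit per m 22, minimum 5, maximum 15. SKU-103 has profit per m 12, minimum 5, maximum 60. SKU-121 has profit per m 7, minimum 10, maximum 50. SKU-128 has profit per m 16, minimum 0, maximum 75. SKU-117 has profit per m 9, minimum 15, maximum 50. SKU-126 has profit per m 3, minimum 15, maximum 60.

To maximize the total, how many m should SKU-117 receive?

Meeting every minimum uses 5+5+10+0+15+15 = 50 m, leaving 170.
Rank by profit per m: SKU-111 22 > SKU-128 16 > SKU-103 12 > SKU-117 9 > SKU-121 7 > SKU-126 3.
SKU-111 takes 10 more to reach its cap of 15 ; 160 left.
SKU-128: +75 to 75 (cap) ; 85 left.
Give SKU-103 55 more to hit its cap of 60 ; 30 left.
Only 30 left; SKU-117 takes them to reach 45.

45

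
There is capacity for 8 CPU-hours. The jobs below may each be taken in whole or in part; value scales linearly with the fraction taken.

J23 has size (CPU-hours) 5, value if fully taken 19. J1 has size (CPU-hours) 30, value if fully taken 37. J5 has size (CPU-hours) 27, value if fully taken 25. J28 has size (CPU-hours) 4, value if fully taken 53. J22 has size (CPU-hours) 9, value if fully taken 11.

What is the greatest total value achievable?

Rank by value-to-size ratio: J28 53/4≈13.2, J23 19/5≈3.8, J1 37/30≈1.23, J22 11/9≈1.22, J5 25/27≈0.926.
All 4 CPU-hours of J28 fit (value 53) — 4 remain.
Only 4 CPU-hours remain; take 4/5 of J23 for value 19×4/5 = 15.2.
Total value = 68.2.

68.2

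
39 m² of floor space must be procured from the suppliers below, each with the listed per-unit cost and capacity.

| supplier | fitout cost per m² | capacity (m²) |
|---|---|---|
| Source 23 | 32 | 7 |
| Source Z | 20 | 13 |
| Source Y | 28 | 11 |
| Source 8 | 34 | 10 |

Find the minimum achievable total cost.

1064

Fill from the cheapest supplier first.
Source Z (20): use full 13 ; 26 m² to go.
Source Y at 28: take all 11 m² ; 15 still needed.
Source 23 at 32: take all 7 m² ; 8 still needed.
Take 8 from Source 8 at 34 to finish.
Cost = 13×20 + 11×28 + 7×32 + 8×34 = 1064.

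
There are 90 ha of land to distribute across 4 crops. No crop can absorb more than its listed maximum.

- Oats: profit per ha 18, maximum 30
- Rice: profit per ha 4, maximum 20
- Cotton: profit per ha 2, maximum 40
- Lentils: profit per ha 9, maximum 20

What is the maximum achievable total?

840

Order the crops by profit per ha: Oats 18 > Lentils 9 > Rice 4 > Cotton 2.
Give Oats 30 to hit its cap of 30 ; 60 left.
Lentils: +20 to 20 (cap) ; 40 left.
Rice: +20 to 20 (cap) ; 20 left.
Cotton has room for 40 but only 20 remain, so it gets 20.
Total = 18×30 + 4×20 + 2×20 + 9×20 = 840.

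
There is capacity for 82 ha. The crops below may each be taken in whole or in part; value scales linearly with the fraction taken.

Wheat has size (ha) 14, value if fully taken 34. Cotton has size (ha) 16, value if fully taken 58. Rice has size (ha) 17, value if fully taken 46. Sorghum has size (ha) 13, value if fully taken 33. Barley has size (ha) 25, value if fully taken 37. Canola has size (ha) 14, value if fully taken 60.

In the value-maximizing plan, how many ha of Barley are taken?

8

Rank by value-to-size ratio: Canola 60/14≈4.29, Cotton 58/16≈3.62, Rice 46/17≈2.71, Sorghum 33/13≈2.54, Wheat 34/14≈2.43, Barley 37/25≈1.48.
Take all of Canola (14 ha, value 60) ; 68 ha left.
Take all of Cotton (16 ha, value 58) ; 52 ha left.
Take all of Rice (17 ha, value 46) ; 35 ha left.
All 13 ha of Sorghum fit (value 33) ; 22 remain.
All 14 ha of Wheat fit (value 34) ; 8 remain.
Fill the last 8 ha with part of Barley: 8/25 of it earns 11.84.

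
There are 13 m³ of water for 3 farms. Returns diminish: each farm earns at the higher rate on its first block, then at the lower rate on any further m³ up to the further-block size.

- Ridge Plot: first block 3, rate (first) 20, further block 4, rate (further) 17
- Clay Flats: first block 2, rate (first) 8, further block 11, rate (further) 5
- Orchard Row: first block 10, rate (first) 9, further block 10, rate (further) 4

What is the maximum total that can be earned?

182

Order all 6 blocks by rate: Ridge Plot/T1 20 > Ridge Plot/T2 17 > Orchard Row/T1 9 > Clay Flats/T1 8 > Clay Flats/T2 5 > Orchard Row/T2 4.
Ridge Plot T1 at 20: fill all 3 — 10 left.
Fill Ridge Plot T2 block (4 at 17) — 6 left.
Orchard Row T1 at 9: only 6 left, fill 6.
Total = 20×3 + 17×4 + 9×6 = 182.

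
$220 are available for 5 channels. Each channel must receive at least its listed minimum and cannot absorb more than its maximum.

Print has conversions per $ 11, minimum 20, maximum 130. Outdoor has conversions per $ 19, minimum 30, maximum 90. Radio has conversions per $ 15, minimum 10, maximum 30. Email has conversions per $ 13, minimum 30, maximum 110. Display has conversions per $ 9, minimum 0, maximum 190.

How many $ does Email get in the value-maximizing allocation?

Meeting every minimum uses 20+30+10+30+0 = 90 $, leaving 130.
Order the channels by conversions per $: Outdoor 19 > Radio 15 > Email 13 > Print 11 > Display 9.
Give Outdoor 60 more to hit its cap of 90 — 70 left.
Give Radio 20 more to hit its cap of 30 — 50 left.
Email: +50 (room for 80) → 80. Pool exhausted.

80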